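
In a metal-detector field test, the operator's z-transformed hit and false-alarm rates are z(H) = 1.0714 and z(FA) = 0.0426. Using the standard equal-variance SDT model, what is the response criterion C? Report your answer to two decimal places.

c = −½·[z(H) + z(FA)] = −½·(1.0714 + 0.0426) = -0.5570

C = -0.56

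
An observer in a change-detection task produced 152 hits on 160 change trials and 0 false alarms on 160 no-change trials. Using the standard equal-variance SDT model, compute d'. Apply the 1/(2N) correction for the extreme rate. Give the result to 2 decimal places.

The false-alarm rate is 0/160 = 0, so apply the 1/(2N) correction: FA → 1/(2·160) = 0.00313.
z(H) = z(0.95000) = 1.645
z(FA) = z(0.00313) = -2.734
d' = 1.645 − (-2.734) = 4.379

d' = 4.38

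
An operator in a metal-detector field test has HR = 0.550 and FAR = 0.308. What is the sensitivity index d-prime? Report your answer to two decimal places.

z(H) = 0.126
z(FA) = -0.502
d' = z(H) − z(FA) = 0.126 − (-0.502) = 0.628

d-prime = 0.63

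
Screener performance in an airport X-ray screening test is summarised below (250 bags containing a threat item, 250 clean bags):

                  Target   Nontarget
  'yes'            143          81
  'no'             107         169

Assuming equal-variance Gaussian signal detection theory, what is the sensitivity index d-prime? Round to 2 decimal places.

d-prime = 0.64

H = 143/250 = 0.5720
FA = 81/250 = 0.3240
z(0.5720) = 0.181, z(0.3240) = -0.457
d' = z(H) − z(FA) = 0.181 − (-0.457) = 0.638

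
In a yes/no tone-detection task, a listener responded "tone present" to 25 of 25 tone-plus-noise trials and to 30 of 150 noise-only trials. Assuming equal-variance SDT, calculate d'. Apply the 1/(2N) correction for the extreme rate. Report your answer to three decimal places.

The hit rate is 25/25 = 1, so apply the 1/(2N) correction: H → 1 − 1/(2·25) = 0.98000.
z(H) = z(0.98000) = 2.0537
z(FA) = z(0.20000) = -0.8416
d' = 2.0537 − (-0.8416) = 2.8953

d' = 2.895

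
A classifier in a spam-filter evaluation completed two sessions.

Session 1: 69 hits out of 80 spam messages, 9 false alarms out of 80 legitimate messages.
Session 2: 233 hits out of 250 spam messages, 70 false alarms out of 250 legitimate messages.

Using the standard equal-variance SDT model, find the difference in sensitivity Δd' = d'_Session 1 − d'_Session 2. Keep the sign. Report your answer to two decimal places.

Δd' = 0.23

Session 1: z(0.8625) = 1.092, z(0.1125) = -1.213, d' = 2.305
Session 2: z(0.9320) = 1.491, z(0.2800) = -0.583, d' = 2.074
Δd' = d'_Session 1 − d'_Session 2 = 2.305 − 2.074 = 0.231
Session 1 has the higher sensitivity.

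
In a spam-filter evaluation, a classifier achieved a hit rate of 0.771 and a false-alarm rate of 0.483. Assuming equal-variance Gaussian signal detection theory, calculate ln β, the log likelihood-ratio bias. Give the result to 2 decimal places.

Φ⁻¹(H) = Φ⁻¹(0.771) = 0.742
Φ⁻¹(FA) = Φ⁻¹(0.483) = -0.043
ln β = −½·[z(H)² − z(FA)²] = −0.5 × (0.551 − 0.002) = -0.2745

ln β = -0.27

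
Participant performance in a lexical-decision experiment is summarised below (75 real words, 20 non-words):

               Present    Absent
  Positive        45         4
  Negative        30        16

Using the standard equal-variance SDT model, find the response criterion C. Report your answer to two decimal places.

H = 45/75 = 0.6000
FA = 4/20 = 0.2000
z(H) = 0.253
z(FA) = -0.842
c = −½·[z(H) + z(FA)] = −0.5 × (0.253 + (-0.842)) = 0.2945

C = 0.29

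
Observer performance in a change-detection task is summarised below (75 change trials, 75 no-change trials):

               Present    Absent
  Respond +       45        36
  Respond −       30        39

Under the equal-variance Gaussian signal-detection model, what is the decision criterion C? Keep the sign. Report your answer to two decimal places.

H = 45/75 = 0.6000
FA = 36/75 = 0.4800
z(0.6000) = 0.2533, z(0.4800) = -0.0502
c = −½·[z(H) + z(FA)] = −0.5 × (0.2533 + (-0.0502)) = -0.10155
c < 0: the observer has a liberal response bias.

C = -0.10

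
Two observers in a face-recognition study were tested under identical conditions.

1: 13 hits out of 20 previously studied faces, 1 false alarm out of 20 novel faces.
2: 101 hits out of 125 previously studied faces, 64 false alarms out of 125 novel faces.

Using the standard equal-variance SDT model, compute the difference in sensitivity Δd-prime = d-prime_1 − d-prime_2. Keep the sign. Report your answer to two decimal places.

Δd-prime = 1.19

1: z(0.6500) = 0.385, z(0.0500) = -1.645, d' = 2.030
2: z(0.8080) = 0.871, z(0.5120) = 0.030, d' = 0.841
Δd' = d'_1 − d'_2 = 2.030 − 0.841 = 1.189
1 has the higher sensitivity.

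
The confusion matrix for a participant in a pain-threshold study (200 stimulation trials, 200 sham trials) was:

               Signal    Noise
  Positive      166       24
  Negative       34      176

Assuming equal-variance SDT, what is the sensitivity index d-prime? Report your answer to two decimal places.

d-prime = 2.13

H = 166/200 = 0.8300
FA = 24/200 = 0.1200
Φ⁻¹(H) = Φ⁻¹(0.8300) = 0.954
Φ⁻¹(FA) = Φ⁻¹(0.1200) = -1.175
d' = z(H) − z(FA) = 0.954 − (-1.175) = 2.129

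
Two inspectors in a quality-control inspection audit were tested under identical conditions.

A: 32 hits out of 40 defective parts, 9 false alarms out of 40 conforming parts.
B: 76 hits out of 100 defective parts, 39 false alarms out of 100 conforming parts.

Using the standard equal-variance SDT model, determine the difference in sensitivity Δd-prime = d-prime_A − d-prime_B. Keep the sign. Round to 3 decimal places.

Δd-prime = 0.611

A: z(0.8000) = 0.8416, z(0.2250) = -0.7554, d' = 1.5970
B: z(0.7600) = 0.7063, z(0.3900) = -0.2793, d' = 0.9856
Δd' = d'_A − d'_B = 1.5970 − 0.9856 = 0.6114
A has the higher sensitivity.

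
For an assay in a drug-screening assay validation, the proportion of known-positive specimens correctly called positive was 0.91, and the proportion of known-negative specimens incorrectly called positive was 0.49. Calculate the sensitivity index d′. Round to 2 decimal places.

d′ = 1.37

z(0.91) = 1.3408, z(0.49) = -0.0251
d' = z(H) − z(FA) = 1.3408 − (-0.0251) = 1.3659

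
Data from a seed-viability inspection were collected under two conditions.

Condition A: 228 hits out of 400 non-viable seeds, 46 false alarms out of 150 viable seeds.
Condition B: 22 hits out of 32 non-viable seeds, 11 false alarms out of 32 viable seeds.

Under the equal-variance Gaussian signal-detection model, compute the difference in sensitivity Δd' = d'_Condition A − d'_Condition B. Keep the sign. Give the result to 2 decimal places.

Condition A: z(0.5700) = 0.176, z(0.3067) = -0.505, d' = 0.681
Condition B: z(0.6875) = 0.489, z(0.3438) = -0.402, d' = 0.891
Δd' = d'_Condition A − d'_Condition B = 0.681 − 0.891 = -0.210
Condition B has the higher sensitivity.

Δd' = -0.21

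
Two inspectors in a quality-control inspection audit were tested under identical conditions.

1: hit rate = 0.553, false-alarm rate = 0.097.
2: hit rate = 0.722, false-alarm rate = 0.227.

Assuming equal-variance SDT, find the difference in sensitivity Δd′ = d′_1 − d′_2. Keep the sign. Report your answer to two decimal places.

Δd′ = 0.09

1: z(0.553) = 0.133, z(0.097) = -1.299, d' = 1.432
2: z(0.722) = 0.589, z(0.227) = -0.749, d' = 1.338
Δd' = d'_1 − d'_2 = 1.432 − 1.338 = 0.094
1 has the higher sensitivity.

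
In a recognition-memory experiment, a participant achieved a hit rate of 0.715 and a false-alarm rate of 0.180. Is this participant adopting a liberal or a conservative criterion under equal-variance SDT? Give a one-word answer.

z(H) = 0.568, z(FA) = -0.915
c = −½·(z(H) + z(FA)) = 0.1735
c > 0 → conservative criterion (biased toward responding “no”).

conservative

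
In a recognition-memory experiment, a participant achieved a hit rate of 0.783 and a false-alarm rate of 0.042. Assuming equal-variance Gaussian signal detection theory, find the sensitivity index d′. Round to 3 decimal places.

Φ⁻¹(H) = Φ⁻¹(0.783) = 0.7824
Φ⁻¹(FA) = Φ⁻¹(0.042) = -1.7279
d' = z(H) − z(FA) = 0.7824 − (-1.7279) = 2.5103

d′ = 2.510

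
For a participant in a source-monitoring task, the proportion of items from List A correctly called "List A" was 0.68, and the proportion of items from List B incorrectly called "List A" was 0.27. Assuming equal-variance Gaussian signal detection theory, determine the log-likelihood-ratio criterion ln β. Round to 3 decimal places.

Φ⁻¹(0.68) = 0.4677, Φ⁻¹(0.27) = -0.6128
ln β = −½·[z(H)² − z(FA)²] = −0.5 × (0.2187 − 0.3755) = 0.0784

ln β = 0.078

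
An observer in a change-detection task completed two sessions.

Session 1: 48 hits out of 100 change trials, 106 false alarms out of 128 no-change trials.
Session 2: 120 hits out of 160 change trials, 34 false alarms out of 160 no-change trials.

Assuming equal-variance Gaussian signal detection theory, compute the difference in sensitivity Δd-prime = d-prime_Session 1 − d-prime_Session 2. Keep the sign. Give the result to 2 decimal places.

Δd-prime = -2.47

Session 1: z(0.4800) = -0.050, z(0.8281) = 0.947, d' = -0.997
Session 2: z(0.7500) = 0.674, z(0.2125) = -0.798, d' = 1.472
Δd' = d'_Session 1 − d'_Session 2 = -0.997 − 1.472 = -2.469
Session 2 has the higher sensitivity.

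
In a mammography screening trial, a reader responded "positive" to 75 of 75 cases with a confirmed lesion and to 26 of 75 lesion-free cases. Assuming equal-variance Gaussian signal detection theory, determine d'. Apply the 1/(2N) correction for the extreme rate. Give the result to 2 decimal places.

d' = 2.87

The hit rate is 75/75 = 1, so apply the 1/(2N) correction: H → 1 − 1/(2·75) = 0.99333.
z(H) = z(0.99333) = 2.475
z(FA) = z(0.34667) = -0.394
d' = 2.475 − (-0.394) = 2.869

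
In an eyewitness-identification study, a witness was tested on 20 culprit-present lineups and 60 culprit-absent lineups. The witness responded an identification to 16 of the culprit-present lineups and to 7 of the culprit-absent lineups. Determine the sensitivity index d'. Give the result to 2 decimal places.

H = 16/20 = 0.8000
FA = 7/60 = 0.1167
z(H) = z(0.8000) = 0.842
z(FA) = z(0.1167) = -1.192
d' = z(H) − z(FA) = 0.842 − (-1.192) = 2.034

d' = 2.03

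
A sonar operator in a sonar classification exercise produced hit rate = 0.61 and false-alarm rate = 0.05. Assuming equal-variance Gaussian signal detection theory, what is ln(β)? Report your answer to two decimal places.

ln β = 1.31

z(0.61) = 0.279, z(0.05) = -1.645
ln β = −½·[z(H)² − z(FA)²] = −0.5 × (0.078 − 2.706) = 1.314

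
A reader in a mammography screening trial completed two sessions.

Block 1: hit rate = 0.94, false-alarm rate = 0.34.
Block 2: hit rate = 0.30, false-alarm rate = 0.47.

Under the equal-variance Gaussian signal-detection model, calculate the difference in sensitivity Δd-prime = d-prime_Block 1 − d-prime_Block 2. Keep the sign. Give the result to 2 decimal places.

Block 1: z(0.94) = 1.555, z(0.34) = -0.412, d' = 1.967
Block 2: z(0.30) = -0.524, z(0.47) = -0.075, d' = -0.449
Δd' = d'_Block 1 − d'_Block 2 = 1.967 − (-0.449) = 2.416
Block 1 has the higher sensitivity.

Δd-prime = 2.42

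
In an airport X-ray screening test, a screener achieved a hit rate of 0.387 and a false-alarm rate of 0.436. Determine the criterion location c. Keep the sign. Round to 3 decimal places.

c = 0.224

z(H) = z(0.387) = -0.2871
z(FA) = z(0.436) = -0.1611
c = −½·[z(H) + z(FA)] = −0.5 × (-0.2871 + (-0.1611)) = 0.2241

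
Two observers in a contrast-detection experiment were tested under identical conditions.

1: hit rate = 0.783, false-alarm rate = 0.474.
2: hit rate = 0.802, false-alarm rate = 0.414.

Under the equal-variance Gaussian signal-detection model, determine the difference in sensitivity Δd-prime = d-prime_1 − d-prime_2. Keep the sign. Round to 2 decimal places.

1: z(0.783) = 0.782, z(0.474) = -0.065, d' = 0.847
2: z(0.802) = 0.849, z(0.414) = -0.217, d' = 1.066
Δd' = d'_1 − d'_2 = 0.847 − 1.066 = -0.219
2 has the higher sensitivity.

Δd-prime = -0.22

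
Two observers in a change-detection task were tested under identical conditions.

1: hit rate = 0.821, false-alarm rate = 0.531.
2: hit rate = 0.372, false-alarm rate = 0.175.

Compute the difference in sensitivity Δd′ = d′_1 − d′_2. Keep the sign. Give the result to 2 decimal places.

Δd′ = 0.23

1: z(0.821) = 0.919, z(0.531) = 0.078, d' = 0.841
2: z(0.372) = -0.327, z(0.175) = -0.935, d' = 0.608
Δd' = d'_1 − d'_2 = 0.841 − 0.608 = 0.233
1 has the higher sensitivity.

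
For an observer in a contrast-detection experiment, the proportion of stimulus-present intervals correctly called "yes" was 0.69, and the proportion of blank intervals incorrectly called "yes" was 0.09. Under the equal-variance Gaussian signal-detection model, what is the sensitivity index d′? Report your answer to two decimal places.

d′ = 1.84

Φ⁻¹(H) = Φ⁻¹(0.69) = 0.4959
Φ⁻¹(FA) = Φ⁻¹(0.09) = -1.3408
d' = z(H) − z(FA) = 0.4959 − (-1.3408) = 1.8367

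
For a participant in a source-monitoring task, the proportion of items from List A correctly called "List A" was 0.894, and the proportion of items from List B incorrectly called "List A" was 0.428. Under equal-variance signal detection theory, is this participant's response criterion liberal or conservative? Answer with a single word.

z(H) = 1.248, z(FA) = -0.181
c = −½·(z(H) + z(FA)) = -0.5335
c < 0 → liberal criterion (biased toward responding “yes”).

liberal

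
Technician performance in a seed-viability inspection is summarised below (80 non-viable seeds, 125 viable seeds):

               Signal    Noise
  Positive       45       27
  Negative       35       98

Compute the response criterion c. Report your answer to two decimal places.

c = 0.31

H = 45/80 = 0.5625
FA = 27/125 = 0.2160
Φ⁻¹(H) = Φ⁻¹(0.5625) = 0.157
Φ⁻¹(FA) = Φ⁻¹(0.2160) = -0.786
c = −½·[z(H) + z(FA)] = −0.5 × (0.157 + (-0.786)) = 0.3145
c > 0: the technician has a conservative response bias.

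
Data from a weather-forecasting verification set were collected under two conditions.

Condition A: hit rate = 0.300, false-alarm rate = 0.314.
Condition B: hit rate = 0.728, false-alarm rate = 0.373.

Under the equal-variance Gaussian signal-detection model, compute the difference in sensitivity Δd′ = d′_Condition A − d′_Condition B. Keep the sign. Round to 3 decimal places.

Δd′ = -0.971

Condition A: z(0.300) = -0.5244, z(0.314) = -0.4845, d' = -0.0399
Condition B: z(0.728) = 0.6068, z(0.373) = -0.3239, d' = 0.9307
Δd' = d'_Condition A − d'_Condition B = -0.0399 − 0.9307 = -0.9706
Condition B has the higher sensitivity.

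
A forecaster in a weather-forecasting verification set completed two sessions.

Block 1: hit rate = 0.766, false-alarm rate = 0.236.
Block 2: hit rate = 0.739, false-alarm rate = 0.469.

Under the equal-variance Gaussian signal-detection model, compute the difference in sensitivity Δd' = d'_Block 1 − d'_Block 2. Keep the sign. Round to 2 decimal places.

Δd' = 0.73

Block 1: z(0.766) = 0.726, z(0.236) = -0.719, d' = 1.445
Block 2: z(0.739) = 0.640, z(0.469) = -0.078, d' = 0.718
Δd' = d'_Block 1 − d'_Block 2 = 1.445 − 0.718 = 0.727
Block 1 has the higher sensitivity.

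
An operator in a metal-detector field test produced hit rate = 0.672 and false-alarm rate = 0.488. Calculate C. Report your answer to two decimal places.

z(0.672) = 0.4454, z(0.488) = -0.0301
c = −½·[z(H) + z(FA)] = −0.5 × (0.4454 + (-0.0301)) = -0.20765
c < 0: the operator has a liberal response bias.

C = -0.21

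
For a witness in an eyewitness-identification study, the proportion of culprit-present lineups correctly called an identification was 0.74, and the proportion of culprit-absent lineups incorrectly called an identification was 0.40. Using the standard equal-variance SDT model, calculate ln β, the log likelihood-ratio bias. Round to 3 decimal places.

z(H) = z(0.74) = 0.6433
z(FA) = z(0.40) = -0.2533
ln β = −½·[z(H)² − z(FA)²] = −0.5 × (0.4138 − 0.0642) = -0.1748

ln β = -0.175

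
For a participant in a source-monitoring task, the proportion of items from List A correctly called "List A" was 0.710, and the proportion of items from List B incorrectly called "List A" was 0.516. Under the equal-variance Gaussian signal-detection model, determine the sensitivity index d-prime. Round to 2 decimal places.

Φ⁻¹(H) = Φ⁻¹(0.710) = 0.553
Φ⁻¹(FA) = Φ⁻¹(0.516) = 0.040
d' = z(H) − z(FA) = 0.553 − 0.040 = 0.513

d-prime = 0.51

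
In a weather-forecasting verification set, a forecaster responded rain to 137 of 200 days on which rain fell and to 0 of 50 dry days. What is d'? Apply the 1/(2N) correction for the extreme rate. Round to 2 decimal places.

The false-alarm rate is 0/50 = 0, so apply the 1/(2N) correction: FA → 1/(2·50) = 0.01000.
z(H) = z(0.68500) = 0.482
z(FA) = z(0.01000) = -2.326
d' = 0.482 − (-2.326) = 2.808

d' = 2.81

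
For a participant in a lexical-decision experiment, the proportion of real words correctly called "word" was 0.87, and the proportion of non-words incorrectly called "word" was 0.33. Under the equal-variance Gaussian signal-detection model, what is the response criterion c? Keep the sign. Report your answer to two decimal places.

Φ⁻¹(H) = Φ⁻¹(0.87) = 1.126
Φ⁻¹(FA) = Φ⁻¹(0.33) = -0.440
c = −½·[z(H) + z(FA)] = −0.5 × (1.126 + (-0.440)) = -0.343
c < 0: the participant has a liberal response bias.

c = -0.34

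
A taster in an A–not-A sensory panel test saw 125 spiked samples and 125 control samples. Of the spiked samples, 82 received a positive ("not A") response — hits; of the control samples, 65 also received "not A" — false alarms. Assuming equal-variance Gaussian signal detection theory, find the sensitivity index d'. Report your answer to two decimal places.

d' = 0.35

H = 82/125 = 0.6560
FA = 65/125 = 0.5200
z(H) = z(0.6560) = 0.4016
z(FA) = z(0.5200) = 0.0502
d' = z(H) − z(FA) = 0.4016 − 0.0502 = 0.3514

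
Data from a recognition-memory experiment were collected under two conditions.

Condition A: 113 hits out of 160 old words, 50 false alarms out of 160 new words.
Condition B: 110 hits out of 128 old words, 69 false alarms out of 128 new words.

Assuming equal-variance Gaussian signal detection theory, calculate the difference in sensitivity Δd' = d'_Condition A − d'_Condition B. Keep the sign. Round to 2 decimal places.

Δd' = 0.05

Condition A: z(0.7063) = 0.543, z(0.3125) = -0.489, d' = 1.032
Condition B: z(0.8594) = 1.078, z(0.5391) = 0.098, d' = 0.980
Δd' = d'_Condition A − d'_Condition B = 1.032 − 0.980 = 0.052
Condition A has the higher sensitivity.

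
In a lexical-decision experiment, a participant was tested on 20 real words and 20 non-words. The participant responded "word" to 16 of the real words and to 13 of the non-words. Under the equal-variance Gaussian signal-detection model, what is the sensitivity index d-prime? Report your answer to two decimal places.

H = 16/20 = 0.8000
FA = 13/20 = 0.6500
z(H) = z(0.8000) = 0.8416
z(FA) = z(0.6500) = 0.3853
d' = z(H) − z(FA) = 0.8416 − 0.3853 = 0.4563

d-prime = 0.46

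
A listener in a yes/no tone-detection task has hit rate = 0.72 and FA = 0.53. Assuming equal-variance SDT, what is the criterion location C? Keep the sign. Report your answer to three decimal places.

C = -0.329

Φ⁻¹(0.72) = 0.5828, Φ⁻¹(0.53) = 0.0753
c = −½·[z(H) + z(FA)] = −0.5 × (0.5828 + 0.0753) = -0.32905
c < 0: the listener has a liberal response bias.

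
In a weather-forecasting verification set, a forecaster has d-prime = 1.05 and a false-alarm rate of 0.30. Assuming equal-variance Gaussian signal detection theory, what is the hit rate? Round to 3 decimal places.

hit rate = 0.700

z(false-alarm rate) = z(0.30) = -0.5244
z(H) = z(FA) + d' = -0.5244 + 1.05 = 0.5256
hit rate = Φ(0.5256) = 0.7004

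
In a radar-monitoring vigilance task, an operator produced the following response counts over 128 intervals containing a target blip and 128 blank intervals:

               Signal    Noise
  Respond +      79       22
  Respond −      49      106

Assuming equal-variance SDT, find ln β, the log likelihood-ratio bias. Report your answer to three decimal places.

ln β = 0.404

H = 79/128 = 0.6172
FA = 22/128 = 0.1719
z(H) = 0.2981
z(FA) = -0.9467
ln β = −½·[z(H)² − z(FA)²] = −0.5 × (0.0889 − 0.8962) = 0.40365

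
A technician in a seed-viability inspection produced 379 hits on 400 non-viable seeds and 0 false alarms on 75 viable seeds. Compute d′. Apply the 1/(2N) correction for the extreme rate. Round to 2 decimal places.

d′ = 4.10

The false-alarm rate is 0/75 = 0, so apply the 1/(2N) correction: FA → 1/(2·75) = 0.00667.
z(H) = z(0.94750) = 1.621
z(FA) = z(0.00667) = -2.475
d' = 1.621 − (-2.475) = 4.096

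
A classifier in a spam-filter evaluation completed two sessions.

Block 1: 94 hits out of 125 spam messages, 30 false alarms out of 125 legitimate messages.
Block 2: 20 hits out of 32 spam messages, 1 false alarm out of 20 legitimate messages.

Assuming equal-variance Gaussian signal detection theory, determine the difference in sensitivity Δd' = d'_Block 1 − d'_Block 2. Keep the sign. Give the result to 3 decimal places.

Δd' = -0.576

Block 1: z(0.7520) = 0.6808, z(0.2400) = -0.7063, d' = 1.3871
Block 2: z(0.6250) = 0.3186, z(0.0500) = -1.6449, d' = 1.9635
Δd' = d'_Block 1 − d'_Block 2 = 1.3871 − 1.9635 = -0.5764
Block 2 has the higher sensitivity.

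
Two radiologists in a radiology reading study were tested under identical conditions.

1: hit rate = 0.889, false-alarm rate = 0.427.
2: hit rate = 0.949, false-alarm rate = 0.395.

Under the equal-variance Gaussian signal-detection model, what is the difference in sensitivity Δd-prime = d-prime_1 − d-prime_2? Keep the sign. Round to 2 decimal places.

Δd-prime = -0.50

1: z(0.889) = 1.221, z(0.427) = -0.184, d' = 1.405
2: z(0.949) = 1.635, z(0.395) = -0.266, d' = 1.901
Δd' = d'_1 − d'_2 = 1.405 − 1.901 = -0.496
2 has the higher sensitivity.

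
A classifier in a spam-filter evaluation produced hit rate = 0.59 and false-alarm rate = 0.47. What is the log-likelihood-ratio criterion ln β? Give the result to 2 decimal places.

z(H) = 0.228
z(FA) = -0.075
ln β = −½·[z(H)² − z(FA)²] = −0.5 × (0.052 − 0.006) = -0.023

ln β = -0.02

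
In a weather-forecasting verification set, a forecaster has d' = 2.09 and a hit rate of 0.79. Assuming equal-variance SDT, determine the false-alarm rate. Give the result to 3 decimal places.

z(hit rate) = z(0.79) = 0.8064
z(FA) = z(H) − d' = 0.8064 − 2.09 = -1.2836
false-alarm rate = Φ(-1.2836) = 0.0996

false-alarm rate = 0.100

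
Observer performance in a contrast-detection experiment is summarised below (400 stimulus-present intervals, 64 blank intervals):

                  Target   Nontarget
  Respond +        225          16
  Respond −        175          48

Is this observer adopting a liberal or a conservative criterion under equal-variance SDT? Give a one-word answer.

conservative

z(H) = 0.157, z(FA) = -0.674
c = −½·(z(H) + z(FA)) = 0.2585
c > 0 → conservative criterion (biased toward responding “no”).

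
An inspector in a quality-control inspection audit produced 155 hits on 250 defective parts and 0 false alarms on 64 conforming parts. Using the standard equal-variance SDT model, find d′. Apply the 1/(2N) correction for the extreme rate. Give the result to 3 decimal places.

d′ = 2.723

The false-alarm rate is 0/64 = 0, so apply the 1/(2N) correction: FA → 1/(2·64) = 0.00781.
z(H) = z(0.62000) = 0.3055
z(FA) = z(0.00781) = -2.4177
d' = 0.3055 − (-2.4177) = 2.7232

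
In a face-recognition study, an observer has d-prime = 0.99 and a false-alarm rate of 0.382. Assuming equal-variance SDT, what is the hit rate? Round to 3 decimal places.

z(false-alarm rate) = z(0.382) = -0.3002
z(H) = z(FA) + d' = -0.3002 + 0.99 = 0.6898
hit rate = Φ(0.6898) = 0.7548

hit rate = 0.755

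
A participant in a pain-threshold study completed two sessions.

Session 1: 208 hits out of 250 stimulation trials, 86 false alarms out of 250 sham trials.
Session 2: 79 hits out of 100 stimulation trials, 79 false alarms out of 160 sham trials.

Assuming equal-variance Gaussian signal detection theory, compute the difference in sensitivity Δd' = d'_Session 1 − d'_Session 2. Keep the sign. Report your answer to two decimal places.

Δd' = 0.54

Session 1: z(0.8320) = 0.962, z(0.3440) = -0.402, d' = 1.364
Session 2: z(0.7900) = 0.806, z(0.4938) = -0.016, d' = 0.822
Δd' = d'_Session 1 − d'_Session 2 = 1.364 − 0.822 = 0.542
Session 1 has the higher sensitivity.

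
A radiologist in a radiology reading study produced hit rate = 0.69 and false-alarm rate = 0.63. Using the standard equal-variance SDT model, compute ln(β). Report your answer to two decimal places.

z(H) = z(0.69) = 0.496
z(FA) = z(0.63) = 0.332
ln β = −½·[z(H)² − z(FA)²] = −0.5 × (0.246 − 0.110) = -0.068

ln β = -0.07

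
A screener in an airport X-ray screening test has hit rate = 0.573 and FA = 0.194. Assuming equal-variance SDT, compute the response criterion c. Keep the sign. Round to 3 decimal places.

z(0.573) = 0.1840, z(0.194) = -0.8633
c = −½·[z(H) + z(FA)] = −0.5 × (0.1840 + (-0.8633)) = 0.33965
c > 0: the screener has a conservative response bias.

c = 0.340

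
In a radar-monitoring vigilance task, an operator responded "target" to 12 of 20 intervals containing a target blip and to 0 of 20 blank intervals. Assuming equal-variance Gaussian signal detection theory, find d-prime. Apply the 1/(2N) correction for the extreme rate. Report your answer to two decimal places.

d-prime = 2.21

The false-alarm rate is 0/20 = 0, so apply the 1/(2N) correction: FA → 1/(2·20) = 0.02500.
z(H) = z(0.60000) = 0.253
z(FA) = z(0.02500) = -1.960
d' = 0.253 − (-1.960) = 2.213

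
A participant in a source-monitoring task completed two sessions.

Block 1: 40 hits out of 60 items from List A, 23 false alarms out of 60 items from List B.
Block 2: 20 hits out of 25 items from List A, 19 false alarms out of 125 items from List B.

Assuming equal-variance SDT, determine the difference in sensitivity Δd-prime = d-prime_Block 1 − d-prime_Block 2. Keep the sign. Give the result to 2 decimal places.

Block 1: z(0.6667) = 0.431, z(0.3833) = -0.297, d' = 0.728
Block 2: z(0.8000) = 0.842, z(0.1520) = -1.028, d' = 1.870
Δd' = d'_Block 1 − d'_Block 2 = 0.728 − 1.870 = -1.142
Block 2 has the higher sensitivity.

Δd-prime = -1.14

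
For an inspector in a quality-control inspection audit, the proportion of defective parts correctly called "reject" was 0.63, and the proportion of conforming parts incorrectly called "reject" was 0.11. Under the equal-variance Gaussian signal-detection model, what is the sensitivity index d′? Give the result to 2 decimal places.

z(0.63) = 0.3319, z(0.11) = -1.2265
d' = z(H) − z(FA) = 0.3319 − (-1.2265) = 1.5584

d′ = 1.56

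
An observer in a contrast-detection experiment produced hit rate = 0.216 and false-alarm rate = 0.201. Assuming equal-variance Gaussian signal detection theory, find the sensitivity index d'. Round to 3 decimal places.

z(H) = z(0.216) = -0.7858
z(FA) = z(0.201) = -0.8381
d' = z(H) − z(FA) = -0.7858 − (-0.8381) = 0.0523

d' = 0.052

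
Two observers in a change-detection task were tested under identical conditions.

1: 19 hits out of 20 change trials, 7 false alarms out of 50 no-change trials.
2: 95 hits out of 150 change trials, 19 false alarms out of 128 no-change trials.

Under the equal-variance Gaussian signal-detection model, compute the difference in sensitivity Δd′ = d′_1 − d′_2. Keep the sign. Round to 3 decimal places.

1: z(0.9500) = 1.6449, z(0.1400) = -1.0803, d' = 2.7252
2: z(0.6333) = 0.3406, z(0.1484) = -1.0433, d' = 1.3839
Δd' = d'_1 − d'_2 = 2.7252 − 1.3839 = 1.3413
1 has the higher sensitivity.

Δd′ = 1.341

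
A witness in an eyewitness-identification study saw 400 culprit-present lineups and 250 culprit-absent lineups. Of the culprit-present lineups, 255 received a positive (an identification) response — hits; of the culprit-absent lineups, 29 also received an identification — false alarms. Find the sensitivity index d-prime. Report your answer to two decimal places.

d-prime = 1.55

H = 255/400 = 0.6375
FA = 29/250 = 0.1160
z(H) = 0.3518
z(FA) = -1.1952
d' = z(H) − z(FA) = 0.3518 − (-1.1952) = 1.5470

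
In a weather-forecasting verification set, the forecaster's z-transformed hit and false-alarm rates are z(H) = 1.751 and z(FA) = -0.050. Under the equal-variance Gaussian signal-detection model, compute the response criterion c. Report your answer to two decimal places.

c = -0.85

c = −½·[z(H) + z(FA)] = −½·(1.751 + (-0.050)) = -0.8505
c < 0: the forecaster has a liberal response bias.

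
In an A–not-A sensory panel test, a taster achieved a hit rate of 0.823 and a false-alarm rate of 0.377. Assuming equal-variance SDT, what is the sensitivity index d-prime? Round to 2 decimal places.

z(H) = z(0.823) = 0.9269
z(FA) = z(0.377) = -0.3134
d' = z(H) − z(FA) = 0.9269 − (-0.3134) = 1.2403

d-prime = 1.24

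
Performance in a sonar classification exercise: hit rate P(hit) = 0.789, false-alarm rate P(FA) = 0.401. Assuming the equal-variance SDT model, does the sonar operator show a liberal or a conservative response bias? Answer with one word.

z(H) = 0.803, z(FA) = -0.251
c = −½·(z(H) + z(FA)) = -0.276
c < 0 → liberal criterion (biased toward responding “yes”).

liberal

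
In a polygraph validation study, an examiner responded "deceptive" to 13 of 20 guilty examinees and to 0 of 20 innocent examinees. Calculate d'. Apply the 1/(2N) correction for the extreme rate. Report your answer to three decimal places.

d' = 2.345

The false-alarm rate is 0/20 = 0, so apply the 1/(2N) correction: FA → 1/(2·20) = 0.02500.
z(H) = z(0.65000) = 0.3853
z(FA) = z(0.02500) = -1.9600
d' = 0.3853 − (-1.9600) = 2.3453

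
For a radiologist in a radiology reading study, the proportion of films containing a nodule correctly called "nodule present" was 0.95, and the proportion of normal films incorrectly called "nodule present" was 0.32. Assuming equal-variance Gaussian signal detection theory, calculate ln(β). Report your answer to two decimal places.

Φ⁻¹(H) = 1.645
Φ⁻¹(FA) = -0.468
ln β = −½·[z(H)² − z(FA)²] = −0.5 × (2.706 − 0.219) = -1.2435

ln β = -1.24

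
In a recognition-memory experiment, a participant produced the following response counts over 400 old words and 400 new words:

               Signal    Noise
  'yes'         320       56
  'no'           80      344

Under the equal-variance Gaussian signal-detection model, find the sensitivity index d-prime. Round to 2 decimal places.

d-prime = 1.92

H = 320/400 = 0.8000
FA = 56/400 = 0.1400
z(0.8000) = 0.8416, z(0.1400) = -1.0803
d' = z(H) − z(FA) = 0.8416 − (-1.0803) = 1.9219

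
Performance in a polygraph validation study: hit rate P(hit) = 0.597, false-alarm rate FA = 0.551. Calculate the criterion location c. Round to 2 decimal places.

Φ⁻¹(H) = Φ⁻¹(0.597) = 0.246
Φ⁻¹(FA) = Φ⁻¹(0.551) = 0.128
c = −½·[z(H) + z(FA)] = −0.5 × (0.246 + 0.128) = -0.187
c < 0: the examiner has a liberal response bias.

c = -0.19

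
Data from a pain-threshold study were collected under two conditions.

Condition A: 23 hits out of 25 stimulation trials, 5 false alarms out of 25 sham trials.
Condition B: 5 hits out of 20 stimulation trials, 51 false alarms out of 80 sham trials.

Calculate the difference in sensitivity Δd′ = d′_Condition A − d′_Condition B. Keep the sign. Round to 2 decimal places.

Δd′ = 3.27

Condition A: z(0.9200) = 1.405, z(0.2000) = -0.842, d' = 2.247
Condition B: z(0.2500) = -0.674, z(0.6375) = 0.352, d' = -1.026
Δd' = d'_Condition A − d'_Condition B = 2.247 − (-1.026) = 3.273
Condition A has the higher sensitivity.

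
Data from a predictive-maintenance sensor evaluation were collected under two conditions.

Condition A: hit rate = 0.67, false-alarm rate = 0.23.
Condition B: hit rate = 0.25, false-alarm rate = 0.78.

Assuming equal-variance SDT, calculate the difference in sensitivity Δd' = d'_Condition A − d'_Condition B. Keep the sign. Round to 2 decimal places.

Condition A: z(0.67) = 0.440, z(0.23) = -0.739, d' = 1.179
Condition B: z(0.25) = -0.674, z(0.78) = 0.772, d' = -1.446
Δd' = d'_Condition A − d'_Condition B = 1.179 − (-1.446) = 2.625
Condition A has the higher sensitivity.

Δd' = 2.63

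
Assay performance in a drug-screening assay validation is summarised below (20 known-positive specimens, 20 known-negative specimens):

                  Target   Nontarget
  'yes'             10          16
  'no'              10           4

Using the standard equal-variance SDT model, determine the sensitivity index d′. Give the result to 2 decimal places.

d′ = -0.84

H = 10/20 = 0.5000
FA = 16/20 = 0.8000
Φ⁻¹(H) = 0.0000
Φ⁻¹(FA) = 0.8416
d' = z(H) − z(FA) = 0.0000 − 0.8416 = -0.8416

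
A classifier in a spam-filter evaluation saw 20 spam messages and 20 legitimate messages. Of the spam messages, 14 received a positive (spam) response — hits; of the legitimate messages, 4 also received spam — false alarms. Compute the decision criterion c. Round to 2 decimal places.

c = 0.16

H = 14/20 = 0.7000
FA = 4/20 = 0.2000
Φ⁻¹(H) = Φ⁻¹(0.7000) = 0.524
Φ⁻¹(FA) = Φ⁻¹(0.2000) = -0.842
c = −½·[z(H) + z(FA)] = −0.5 × (0.524 + (-0.842)) = 0.159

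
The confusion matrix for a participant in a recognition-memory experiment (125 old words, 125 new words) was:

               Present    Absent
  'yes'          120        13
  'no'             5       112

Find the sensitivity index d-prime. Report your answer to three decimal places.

d-prime = 3.010

H = 120/125 = 0.9600
FA = 13/125 = 0.1040
Φ⁻¹(0.9600) = 1.7507, Φ⁻¹(0.1040) = -1.2591
d' = z(H) − z(FA) = 1.7507 − (-1.2591) = 3.0098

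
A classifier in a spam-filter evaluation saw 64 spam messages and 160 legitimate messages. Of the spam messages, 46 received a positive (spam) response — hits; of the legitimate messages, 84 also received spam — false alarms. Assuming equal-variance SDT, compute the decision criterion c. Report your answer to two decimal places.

c = -0.32

H = 46/64 = 0.7188
FA = 84/160 = 0.5250
z(H) = z(0.7188) = 0.579
z(FA) = z(0.5250) = 0.063
c = −½·[z(H) + z(FA)] = −0.5 × (0.579 + 0.063) = -0.321
c < 0: the classifier has a liberal response bias.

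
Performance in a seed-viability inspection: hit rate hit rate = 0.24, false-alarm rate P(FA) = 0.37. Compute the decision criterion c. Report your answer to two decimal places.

c = 0.52

z(0.24) = -0.706, z(0.37) = -0.332
c = −½·[z(H) + z(FA)] = −0.5 × (-0.706 + (-0.332)) = 0.519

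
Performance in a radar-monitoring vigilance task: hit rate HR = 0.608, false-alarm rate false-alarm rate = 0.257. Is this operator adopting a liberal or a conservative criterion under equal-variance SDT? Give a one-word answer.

conservative

z(H) = 0.274, z(FA) = -0.653
c = −½·(z(H) + z(FA)) = 0.1895
c > 0 → conservative criterion (biased toward responding “no”).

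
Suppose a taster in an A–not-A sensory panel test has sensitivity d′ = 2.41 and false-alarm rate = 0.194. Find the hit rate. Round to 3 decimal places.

z(false-alarm rate) = z(0.194) = -0.8633
z(H) = z(FA) + d' = -0.8633 + 2.41 = 1.5467
hit rate = Φ(1.5467) = 0.9390

hit rate = 0.939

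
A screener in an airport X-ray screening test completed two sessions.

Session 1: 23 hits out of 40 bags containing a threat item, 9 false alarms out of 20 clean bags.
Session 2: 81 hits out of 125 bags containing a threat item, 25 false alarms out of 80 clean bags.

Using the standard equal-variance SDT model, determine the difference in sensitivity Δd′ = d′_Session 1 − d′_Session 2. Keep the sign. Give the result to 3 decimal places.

Δd′ = -0.554

Session 1: z(0.5750) = 0.1891, z(0.4500) = -0.1257, d' = 0.3148
Session 2: z(0.6480) = 0.3799, z(0.3125) = -0.4888, d' = 0.8687
Δd' = d'_Session 1 − d'_Session 2 = 0.3148 − 0.8687 = -0.5539
Session 2 has the higher sensitivity.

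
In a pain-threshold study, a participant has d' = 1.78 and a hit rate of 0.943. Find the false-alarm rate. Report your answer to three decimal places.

false-alarm rate = 0.421

z(hit rate) = z(0.943) = 1.5805
z(FA) = z(H) − d' = 1.5805 − 1.78 = -0.1995
false-alarm rate = Φ(-0.1995) = 0.4209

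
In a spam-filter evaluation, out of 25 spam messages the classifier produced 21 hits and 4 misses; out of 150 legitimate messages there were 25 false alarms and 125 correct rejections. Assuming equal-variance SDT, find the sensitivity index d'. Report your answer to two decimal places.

d' = 1.96

H = 21/25 = 0.8400
FA = 25/150 = 0.1667
z(0.8400) = 0.9945, z(0.1667) = -0.9673
d' = z(H) − z(FA) = 0.9945 − (-0.9673) = 1.9618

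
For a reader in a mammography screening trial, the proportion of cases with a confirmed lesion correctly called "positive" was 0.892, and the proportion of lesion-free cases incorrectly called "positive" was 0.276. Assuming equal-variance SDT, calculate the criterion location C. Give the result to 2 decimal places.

z(H) = 1.2372
z(FA) = -0.5948
c = −½·[z(H) + z(FA)] = −0.5 × (1.2372 + (-0.5948)) = -0.3212
c < 0: the reader has a liberal response bias.

C = -0.32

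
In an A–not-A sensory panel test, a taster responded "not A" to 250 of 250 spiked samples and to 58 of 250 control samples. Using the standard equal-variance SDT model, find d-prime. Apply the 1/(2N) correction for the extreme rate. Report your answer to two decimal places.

The hit rate is 250/250 = 1, so apply the 1/(2N) correction: H → 1 − 1/(2·250) = 0.99800.
z(H) = z(0.99800) = 2.878
z(FA) = z(0.23200) = -0.732
d' = 2.878 − (-0.732) = 3.610

d-prime = 3.61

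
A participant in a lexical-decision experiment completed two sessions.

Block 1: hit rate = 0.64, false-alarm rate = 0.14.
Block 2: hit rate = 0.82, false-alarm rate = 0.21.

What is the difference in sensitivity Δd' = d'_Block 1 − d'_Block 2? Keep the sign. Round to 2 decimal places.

Block 1: z(0.64) = 0.358, z(0.14) = -1.080, d' = 1.438
Block 2: z(0.82) = 0.915, z(0.21) = -0.806, d' = 1.721
Δd' = d'_Block 1 − d'_Block 2 = 1.438 − 1.721 = -0.283
Block 2 has the higher sensitivity.

Δd' = -0.28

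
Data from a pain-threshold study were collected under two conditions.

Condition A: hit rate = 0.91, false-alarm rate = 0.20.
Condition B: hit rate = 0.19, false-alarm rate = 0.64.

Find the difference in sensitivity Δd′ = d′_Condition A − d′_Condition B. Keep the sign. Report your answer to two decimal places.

Δd′ = 3.42

Condition A: z(0.91) = 1.341, z(0.20) = -0.842, d' = 2.183
Condition B: z(0.19) = -0.878, z(0.64) = 0.358, d' = -1.236
Δd' = d'_Condition A − d'_Condition B = 2.183 − (-1.236) = 3.419
Condition A has the higher sensitivity.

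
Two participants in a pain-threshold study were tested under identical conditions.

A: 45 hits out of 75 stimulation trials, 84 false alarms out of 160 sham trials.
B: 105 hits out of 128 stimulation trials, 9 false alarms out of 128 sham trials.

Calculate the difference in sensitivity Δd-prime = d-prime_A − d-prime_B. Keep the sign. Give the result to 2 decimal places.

Δd-prime = -2.20

A: z(0.6000) = 0.253, z(0.5250) = 0.063, d' = 0.190
B: z(0.8203) = 0.917, z(0.0703) = -1.474, d' = 2.391
Δd' = d'_A − d'_B = 0.190 − 2.391 = -2.201
B has the higher sensitivity.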